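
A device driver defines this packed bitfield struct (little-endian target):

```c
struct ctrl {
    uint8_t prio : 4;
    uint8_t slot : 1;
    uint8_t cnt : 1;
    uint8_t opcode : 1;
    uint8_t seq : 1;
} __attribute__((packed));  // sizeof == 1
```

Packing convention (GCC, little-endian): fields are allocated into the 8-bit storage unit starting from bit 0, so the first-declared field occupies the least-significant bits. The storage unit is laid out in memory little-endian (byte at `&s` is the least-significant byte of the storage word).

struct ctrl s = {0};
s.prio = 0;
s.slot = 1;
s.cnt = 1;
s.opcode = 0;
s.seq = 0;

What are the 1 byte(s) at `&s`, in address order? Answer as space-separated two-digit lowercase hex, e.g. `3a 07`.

prio:4 = 0 → 0x0 << 0 → word 0x00
slot:1 = 1 → 0x1 << 4 → word 0x10
cnt:1 = 1 → 0x1 << 5 → word 0x30
opcode:1 = 0 → 0x0 << 6 → word 0x30
seq:1 = 0 → 0x0 << 7 → word 0x30
word = 0x30 → little-endian bytes:
  [0]=0x30

30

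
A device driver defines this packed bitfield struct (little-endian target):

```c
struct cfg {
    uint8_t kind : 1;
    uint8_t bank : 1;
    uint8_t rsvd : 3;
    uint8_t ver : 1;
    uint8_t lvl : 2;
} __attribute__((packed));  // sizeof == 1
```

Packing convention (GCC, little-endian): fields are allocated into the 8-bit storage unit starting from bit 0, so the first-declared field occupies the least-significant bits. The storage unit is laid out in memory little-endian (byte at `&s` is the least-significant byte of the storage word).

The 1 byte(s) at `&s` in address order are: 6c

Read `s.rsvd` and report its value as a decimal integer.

[0]=0x6c (little-endian) → word 0x6c
kind [0+:1] = (word>>0) & 0x1 = 0
bank [1+:1] = (word>>1) & 0x1 = 0
rsvd [2+:3] = (word>>2) & 0x7 = 3  ←
ver [5+:1] = (word>>5) & 0x1 = 1
lvl [6+:2] = (word>>6) & 0x3 = 1

3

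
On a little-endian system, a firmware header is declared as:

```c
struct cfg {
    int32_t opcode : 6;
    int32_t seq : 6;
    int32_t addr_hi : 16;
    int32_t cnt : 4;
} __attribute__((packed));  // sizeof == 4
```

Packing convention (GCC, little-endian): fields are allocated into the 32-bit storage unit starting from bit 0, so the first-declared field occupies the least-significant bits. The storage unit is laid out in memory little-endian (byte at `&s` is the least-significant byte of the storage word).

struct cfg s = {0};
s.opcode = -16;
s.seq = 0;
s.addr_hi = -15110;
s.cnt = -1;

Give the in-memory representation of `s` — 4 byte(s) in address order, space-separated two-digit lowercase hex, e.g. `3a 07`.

30 a0 4f fc

opcode (6b) val=-16 bits=0x30 at bit 0: 0x00000030
seq (6b) val=0 bits=0x0 at bit 6: 0x00000030
addr_hi (16b) val=-15110 bits=0xc4fa at bit 12: 0x0c4fa030
cnt (4b) val=-1 bits=0xf at bit 28: 0xfc4fa030
word = 0xfc4fa030 → little-endian bytes:
  [0]=0x30  [1]=0xa0  [2]=0x4f  [3]=0xfc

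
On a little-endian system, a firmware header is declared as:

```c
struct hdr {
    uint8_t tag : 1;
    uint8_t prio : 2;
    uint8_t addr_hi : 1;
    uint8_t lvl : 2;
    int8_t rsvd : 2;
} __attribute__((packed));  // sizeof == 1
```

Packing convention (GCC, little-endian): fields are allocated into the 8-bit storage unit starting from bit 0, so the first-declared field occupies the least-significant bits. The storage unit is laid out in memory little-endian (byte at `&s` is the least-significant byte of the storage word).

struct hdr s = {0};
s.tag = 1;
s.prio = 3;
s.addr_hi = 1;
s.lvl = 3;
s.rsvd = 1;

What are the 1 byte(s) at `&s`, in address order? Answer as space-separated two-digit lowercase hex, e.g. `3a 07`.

[0+:1] tag=1 & 0x1 = 0x1; word=0x01
[1+:2] prio=3 & 0x3 = 0x3; word=0x07
[3+:1] addr_hi=1 & 0x1 = 0x1; word=0x0f
[4+:2] lvl=3 & 0x3 = 0x3; word=0x3f
[6+:2] rsvd=1 & 0x3 = 0x1; word=0x7f
word = 0x7f → little-endian bytes:
  [0]=0x7f

7f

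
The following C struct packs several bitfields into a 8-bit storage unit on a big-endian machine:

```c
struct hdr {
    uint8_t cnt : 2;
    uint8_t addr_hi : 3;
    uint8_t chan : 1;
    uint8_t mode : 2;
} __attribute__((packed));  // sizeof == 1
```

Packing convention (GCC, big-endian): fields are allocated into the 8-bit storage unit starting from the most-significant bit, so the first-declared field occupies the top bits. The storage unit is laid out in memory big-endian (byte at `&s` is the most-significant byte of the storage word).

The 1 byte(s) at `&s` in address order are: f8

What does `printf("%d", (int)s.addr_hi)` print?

[0]=0xf8 (big-endian) → word 0xf8
cnt:2 @ bit 6 → (0xf8>>6)&0x3 = 0x3
addr_hi:3 @ bit 3 → (0xf8>>3)&0x7 = 0x7  ←
chan:1 @ bit 2 → (0xf8>>2)&0x1 = 0x0
mode:2 @ bit 0 → (0xf8>>0)&0x3 = 0x0

7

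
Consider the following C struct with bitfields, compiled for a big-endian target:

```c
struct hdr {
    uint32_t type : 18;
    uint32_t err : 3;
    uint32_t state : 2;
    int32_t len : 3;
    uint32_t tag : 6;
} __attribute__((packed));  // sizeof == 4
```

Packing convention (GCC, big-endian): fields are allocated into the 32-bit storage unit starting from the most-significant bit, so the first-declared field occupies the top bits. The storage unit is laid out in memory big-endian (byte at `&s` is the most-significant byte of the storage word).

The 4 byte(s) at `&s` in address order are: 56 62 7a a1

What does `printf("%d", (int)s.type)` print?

[0]=0x56 [1]=0x62 [2]=0x7a [3]=0xa1 (big-endian) → word 0x56627aa1
type:18 @ bit 14 → (0x56627aa1>>14)&0x3ffff = 0x15989  ←
err:3 @ bit 11 → (0x56627aa1>>11)&0x7 = 0x7
state:2 @ bit 9 → (0x56627aa1>>9)&0x3 = 0x1
len:3 @ bit 6 → (0x56627aa1>>6)&0x7 = 0x2
tag:6 @ bit 0 → (0x56627aa1>>0)&0x3f = 0x21

88457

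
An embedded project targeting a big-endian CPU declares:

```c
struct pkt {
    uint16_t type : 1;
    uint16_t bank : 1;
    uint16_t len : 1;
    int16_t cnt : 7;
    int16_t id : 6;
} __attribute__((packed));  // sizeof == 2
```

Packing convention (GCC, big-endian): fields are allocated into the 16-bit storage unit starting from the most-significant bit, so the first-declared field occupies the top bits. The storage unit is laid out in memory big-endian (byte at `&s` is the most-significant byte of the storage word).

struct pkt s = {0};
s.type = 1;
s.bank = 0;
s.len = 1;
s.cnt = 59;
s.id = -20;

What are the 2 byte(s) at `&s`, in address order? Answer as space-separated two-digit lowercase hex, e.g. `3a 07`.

ae ec

type (1b) val=1 bits=0x1 at bit 15: 0x8000
bank (1b) val=0 bits=0x0 at bit 14: 0x8000
len (1b) val=1 bits=0x1 at bit 13: 0xa000
cnt (7b) val=59 bits=0x3b at bit 6: 0xaec0
id (6b) val=-20 bits=0x2c at bit 0: 0xaeec
word = 0xaeec → big-endian bytes:
  [0]=0xae  [1]=0xec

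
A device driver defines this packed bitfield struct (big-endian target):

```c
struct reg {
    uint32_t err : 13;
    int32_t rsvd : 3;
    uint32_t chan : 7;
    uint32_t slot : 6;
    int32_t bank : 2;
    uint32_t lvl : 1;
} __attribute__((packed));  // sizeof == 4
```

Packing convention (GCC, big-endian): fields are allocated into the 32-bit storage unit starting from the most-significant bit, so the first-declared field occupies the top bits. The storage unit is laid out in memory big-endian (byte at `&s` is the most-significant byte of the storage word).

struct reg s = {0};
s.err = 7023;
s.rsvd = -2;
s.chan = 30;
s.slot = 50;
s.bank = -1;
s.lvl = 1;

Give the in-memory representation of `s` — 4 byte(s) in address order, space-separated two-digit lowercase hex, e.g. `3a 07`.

db 7e 3d 97

err:13 = 7023 → 0x1b6f << 19 → word 0xdb780000
rsvd:3 = -2 → 0x6 << 16 → word 0xdb7e0000
chan:7 = 30 → 0x1e << 9 → word 0xdb7e3c00
slot:6 = 50 → 0x32 << 3 → word 0xdb7e3d90
bank:2 = -1 → 0x3 << 1 → word 0xdb7e3d96
lvl:1 = 1 → 0x1 << 0 → word 0xdb7e3d97
word = 0xdb7e3d97 → big-endian bytes:
  [0]=0xdb  [1]=0x7e  [2]=0x3d  [3]=0x97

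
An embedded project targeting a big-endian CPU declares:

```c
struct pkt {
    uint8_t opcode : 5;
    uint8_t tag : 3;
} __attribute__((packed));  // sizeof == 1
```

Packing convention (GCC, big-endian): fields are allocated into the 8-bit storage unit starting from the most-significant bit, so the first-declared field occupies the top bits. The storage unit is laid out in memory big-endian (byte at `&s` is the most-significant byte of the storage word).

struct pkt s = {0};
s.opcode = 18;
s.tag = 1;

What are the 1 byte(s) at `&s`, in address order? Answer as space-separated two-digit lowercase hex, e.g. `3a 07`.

91

opcode:5 = 18 → 0x12 << 3 → word 0x90
tag:3 = 1 → 0x1 << 0 → word 0x91
word = 0x91 → big-endian bytes:
  [0]=0x91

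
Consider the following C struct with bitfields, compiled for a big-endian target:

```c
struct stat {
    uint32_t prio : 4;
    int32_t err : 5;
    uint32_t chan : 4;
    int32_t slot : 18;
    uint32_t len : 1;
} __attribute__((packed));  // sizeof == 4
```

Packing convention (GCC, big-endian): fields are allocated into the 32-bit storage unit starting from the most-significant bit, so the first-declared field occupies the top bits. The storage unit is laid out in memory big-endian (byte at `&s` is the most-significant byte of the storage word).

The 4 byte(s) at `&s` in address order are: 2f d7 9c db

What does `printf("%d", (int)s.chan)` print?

10

[0]=0x2f [1]=0xd7 [2]=0x9c [3]=0xdb (big-endian) → word 0x2fd79cdb
prio [28+:4] = (word>>28) & 0xf = 2
err [23+:5] = (word>>23) & 0x1f = 31
chan [19+:4] = (word>>19) & 0xf = 10  ←
slot [1+:18] = (word>>1) & 0x3ffff = 249453
len [0+:1] = (word>>0) & 0x1 = 1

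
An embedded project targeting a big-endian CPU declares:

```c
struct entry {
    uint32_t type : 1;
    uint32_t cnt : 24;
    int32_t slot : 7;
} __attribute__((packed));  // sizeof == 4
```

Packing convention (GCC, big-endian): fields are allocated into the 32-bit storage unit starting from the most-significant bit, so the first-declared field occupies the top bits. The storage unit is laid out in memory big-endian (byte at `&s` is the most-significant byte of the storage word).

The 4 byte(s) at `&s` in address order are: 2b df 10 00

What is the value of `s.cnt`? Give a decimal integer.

5750304

[0]=0x2b [1]=0xdf [2]=0x10 [3]=0x00 (big-endian) → word 0x2bdf1000
type [31+:1] = (word>>31) & 0x1 = 0
cnt [7+:24] = (word>>7) & 0xffffff = 5750304  ←
slot [0+:7] = (word>>0) & 0x7f = 0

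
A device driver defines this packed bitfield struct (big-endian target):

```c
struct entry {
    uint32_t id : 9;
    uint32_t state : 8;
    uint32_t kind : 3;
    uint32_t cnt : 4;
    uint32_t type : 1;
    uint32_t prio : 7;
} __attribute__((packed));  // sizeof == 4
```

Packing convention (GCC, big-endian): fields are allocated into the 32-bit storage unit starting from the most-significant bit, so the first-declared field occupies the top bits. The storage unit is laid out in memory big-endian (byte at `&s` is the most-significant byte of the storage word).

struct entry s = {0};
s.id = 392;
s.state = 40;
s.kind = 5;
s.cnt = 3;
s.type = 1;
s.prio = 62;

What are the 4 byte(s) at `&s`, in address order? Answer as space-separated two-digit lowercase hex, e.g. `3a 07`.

id:9 = 392 → 0x188 << 23 → word 0xc4000000
state:8 = 40 → 0x28 << 15 → word 0xc4140000
kind:3 = 5 → 0x5 << 12 → word 0xc4145000
cnt:4 = 3 → 0x3 << 8 → word 0xc4145300
type:1 = 1 → 0x1 << 7 → word 0xc4145380
prio:7 = 62 → 0x3e << 0 → word 0xc41453be
word = 0xc41453be → big-endian bytes:
  [0]=0xc4  [1]=0x14  [2]=0x53  [3]=0xbe

c4 14 53 be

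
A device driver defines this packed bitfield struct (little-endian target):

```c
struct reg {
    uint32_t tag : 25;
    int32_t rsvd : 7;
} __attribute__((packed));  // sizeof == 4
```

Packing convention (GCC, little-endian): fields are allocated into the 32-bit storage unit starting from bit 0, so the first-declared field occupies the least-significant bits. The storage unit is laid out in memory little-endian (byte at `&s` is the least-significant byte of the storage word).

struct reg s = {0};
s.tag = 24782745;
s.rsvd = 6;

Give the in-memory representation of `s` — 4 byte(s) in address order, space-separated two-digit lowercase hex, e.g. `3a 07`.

99 27 7a 0d

[0+:25] tag=24782745 & 0x1ffffff = 0x17a2799; word=0x017a2799
[25+:7] rsvd=6 & 0x7f = 0x6; word=0x0d7a2799
word = 0x0d7a2799 → little-endian bytes:
  [0]=0x99  [1]=0x27  [2]=0x7a  [3]=0x0d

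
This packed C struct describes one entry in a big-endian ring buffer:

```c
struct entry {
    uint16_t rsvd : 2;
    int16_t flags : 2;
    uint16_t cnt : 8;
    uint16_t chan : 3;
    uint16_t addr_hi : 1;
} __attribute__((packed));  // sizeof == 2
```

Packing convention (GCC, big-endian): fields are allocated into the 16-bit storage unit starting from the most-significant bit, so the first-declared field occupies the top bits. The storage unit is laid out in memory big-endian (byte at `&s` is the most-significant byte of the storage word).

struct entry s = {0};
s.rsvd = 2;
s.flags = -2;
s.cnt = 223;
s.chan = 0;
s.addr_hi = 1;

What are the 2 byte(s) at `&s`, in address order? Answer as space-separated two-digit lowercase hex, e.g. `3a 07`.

ad f1

rsvd (2b) val=2 bits=0x2 at bit 14: 0x8000
flags (2b) val=-2 bits=0x2 at bit 12: 0xa000
cnt (8b) val=223 bits=0xdf at bit 4: 0xadf0
chan (3b) val=0 bits=0x0 at bit 1: 0xadf0
addr_hi (1b) val=1 bits=0x1 at bit 0: 0xadf1
word = 0xadf1 → big-endian bytes:
  [0]=0xad  [1]=0xf1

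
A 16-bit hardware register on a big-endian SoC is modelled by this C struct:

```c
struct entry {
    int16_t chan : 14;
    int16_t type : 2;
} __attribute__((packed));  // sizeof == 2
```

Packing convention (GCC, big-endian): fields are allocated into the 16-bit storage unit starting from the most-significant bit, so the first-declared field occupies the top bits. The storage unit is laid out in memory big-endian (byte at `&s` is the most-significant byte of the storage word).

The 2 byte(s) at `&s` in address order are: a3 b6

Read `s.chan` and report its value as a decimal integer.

-5907

[0]=0xa3 [1]=0xb6 (big-endian) → word 0xa3b6
chan [2+:14] = (word>>2) & 0x3fff = 10477  ←
type [0+:2] = (word>>0) & 0x3 = 2
chan signed 14b, MSB=1: 10477 - 16384 = -5907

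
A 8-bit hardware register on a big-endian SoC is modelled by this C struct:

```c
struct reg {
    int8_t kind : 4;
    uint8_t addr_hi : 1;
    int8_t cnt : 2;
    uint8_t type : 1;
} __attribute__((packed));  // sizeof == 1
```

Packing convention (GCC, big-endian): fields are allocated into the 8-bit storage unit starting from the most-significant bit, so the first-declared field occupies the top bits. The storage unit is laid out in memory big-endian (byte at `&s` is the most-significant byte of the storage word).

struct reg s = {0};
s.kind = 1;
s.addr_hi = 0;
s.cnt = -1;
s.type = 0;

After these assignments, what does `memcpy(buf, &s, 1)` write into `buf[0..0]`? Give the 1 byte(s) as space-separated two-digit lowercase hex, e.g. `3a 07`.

kind:4 = 1 → 0x1 << 4 → word 0x10
addr_hi:1 = 0 → 0x0 << 3 → word 0x10
cnt:2 = -1 → 0x3 << 1 → word 0x16
type:1 = 0 → 0x0 << 0 → word 0x16
word = 0x16 → big-endian bytes:
  [0]=0x16

16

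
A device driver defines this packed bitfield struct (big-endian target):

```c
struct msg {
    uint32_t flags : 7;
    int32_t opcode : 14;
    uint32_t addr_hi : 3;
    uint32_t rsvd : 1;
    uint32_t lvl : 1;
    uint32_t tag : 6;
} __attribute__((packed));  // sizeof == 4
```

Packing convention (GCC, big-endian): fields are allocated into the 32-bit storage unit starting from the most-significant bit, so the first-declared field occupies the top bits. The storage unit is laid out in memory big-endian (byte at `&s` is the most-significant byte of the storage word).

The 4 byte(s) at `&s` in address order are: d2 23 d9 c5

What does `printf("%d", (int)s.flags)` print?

[0]=0xd2 [1]=0x23 [2]=0xd9 [3]=0xc5 (big-endian) → word 0xd223d9c5
flags:7 @ bit 25 → (0xd223d9c5>>25)&0x7f = 0x69  ←
opcode:14 @ bit 11 → (0xd223d9c5>>11)&0x3fff = 0x47b
addr_hi:3 @ bit 8 → (0xd223d9c5>>8)&0x7 = 0x1
rsvd:1 @ bit 7 → (0xd223d9c5>>7)&0x1 = 0x1
lvl:1 @ bit 6 → (0xd223d9c5>>6)&0x1 = 0x1
tag:6 @ bit 0 → (0xd223d9c5>>0)&0x3f = 0x5

105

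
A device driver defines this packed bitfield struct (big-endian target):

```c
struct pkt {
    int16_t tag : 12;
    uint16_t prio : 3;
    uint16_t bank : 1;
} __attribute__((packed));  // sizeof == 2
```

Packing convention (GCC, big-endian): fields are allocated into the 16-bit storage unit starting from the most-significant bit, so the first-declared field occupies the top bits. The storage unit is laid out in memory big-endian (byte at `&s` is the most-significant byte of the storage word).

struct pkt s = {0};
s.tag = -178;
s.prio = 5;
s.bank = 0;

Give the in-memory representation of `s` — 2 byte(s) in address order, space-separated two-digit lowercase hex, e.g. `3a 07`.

f4 ea

tag:12 = -178 → 0xf4e << 4 → word 0xf4e0
prio:3 = 5 → 0x5 << 1 → word 0xf4ea
bank:1 = 0 → 0x0 << 0 → word 0xf4ea
word = 0xf4ea → big-endian bytes:
  [0]=0xf4  [1]=0xea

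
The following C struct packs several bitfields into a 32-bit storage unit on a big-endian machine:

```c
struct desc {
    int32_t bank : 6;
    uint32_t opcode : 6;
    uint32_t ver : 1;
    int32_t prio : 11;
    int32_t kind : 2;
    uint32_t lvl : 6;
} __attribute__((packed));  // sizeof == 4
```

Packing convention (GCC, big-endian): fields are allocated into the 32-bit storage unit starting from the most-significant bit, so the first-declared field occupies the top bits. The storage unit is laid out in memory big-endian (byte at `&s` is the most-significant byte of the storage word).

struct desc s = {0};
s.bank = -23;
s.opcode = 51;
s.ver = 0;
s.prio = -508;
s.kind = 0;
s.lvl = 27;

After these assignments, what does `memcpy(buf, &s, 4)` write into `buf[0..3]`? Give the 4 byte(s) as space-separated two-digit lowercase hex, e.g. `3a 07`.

a7 36 04 1b

[26+:6] bank=-23 & 0x3f = 0x29; word=0xa4000000
[20+:6] opcode=51 & 0x3f = 0x33; word=0xa7300000
[19+:1] ver=0 & 0x1 = 0x0; word=0xa7300000
[8+:11] prio=-508 & 0x7ff = 0x604; word=0xa7360400
[6+:2] kind=0 & 0x3 = 0x0; word=0xa7360400
[0+:6] lvl=27 & 0x3f = 0x1b; word=0xa736041b
word = 0xa736041b → big-endian bytes:
  [0]=0xa7  [1]=0x36  [2]=0x04  [3]=0x1b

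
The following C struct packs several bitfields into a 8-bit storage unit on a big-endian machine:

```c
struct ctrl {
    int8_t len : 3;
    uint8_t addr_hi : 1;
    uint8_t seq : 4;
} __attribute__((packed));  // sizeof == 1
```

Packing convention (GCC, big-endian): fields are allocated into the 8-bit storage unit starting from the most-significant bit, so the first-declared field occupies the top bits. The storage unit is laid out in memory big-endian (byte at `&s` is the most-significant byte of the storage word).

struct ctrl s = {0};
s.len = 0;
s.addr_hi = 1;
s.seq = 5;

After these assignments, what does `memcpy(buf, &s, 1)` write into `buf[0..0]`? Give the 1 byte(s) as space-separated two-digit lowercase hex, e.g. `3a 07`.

[5+:3] len=0 & 0x7 = 0x0; word=0x00
[4+:1] addr_hi=1 & 0x1 = 0x1; word=0x10
[0+:4] seq=5 & 0xf = 0x5; word=0x15
word = 0x15 → big-endian bytes:
  [0]=0x15

15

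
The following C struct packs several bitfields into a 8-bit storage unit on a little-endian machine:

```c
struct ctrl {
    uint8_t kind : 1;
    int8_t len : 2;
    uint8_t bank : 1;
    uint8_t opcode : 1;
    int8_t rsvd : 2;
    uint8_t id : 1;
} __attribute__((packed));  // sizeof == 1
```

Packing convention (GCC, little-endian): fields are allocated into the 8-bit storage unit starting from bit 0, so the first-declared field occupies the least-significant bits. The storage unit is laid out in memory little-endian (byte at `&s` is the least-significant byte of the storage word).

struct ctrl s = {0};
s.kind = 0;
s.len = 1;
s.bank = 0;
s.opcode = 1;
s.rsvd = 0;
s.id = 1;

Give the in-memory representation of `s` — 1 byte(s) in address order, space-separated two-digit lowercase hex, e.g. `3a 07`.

kind:1 = 0 → 0x0 << 0 → word 0x00
len:2 = 1 → 0x1 << 1 → word 0x02
bank:1 = 0 → 0x0 << 3 → word 0x02
opcode:1 = 1 → 0x1 << 4 → word 0x12
rsvd:2 = 0 → 0x0 << 5 → word 0x12
id:1 = 1 → 0x1 << 7 → word 0x92
word = 0x92 → little-endian bytes:
  [0]=0x92

92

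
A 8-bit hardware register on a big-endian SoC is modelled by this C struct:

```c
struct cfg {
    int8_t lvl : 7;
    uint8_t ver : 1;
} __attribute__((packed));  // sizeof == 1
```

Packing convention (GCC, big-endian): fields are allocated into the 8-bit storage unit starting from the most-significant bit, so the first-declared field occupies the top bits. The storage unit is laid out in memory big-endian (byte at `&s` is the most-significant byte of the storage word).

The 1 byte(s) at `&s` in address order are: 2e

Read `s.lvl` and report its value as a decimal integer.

[0]=0x2e (big-endian) → word 0x2e
lvl [1+:7] = (word>>1) & 0x7f = 23  ←
ver [0+:1] = (word>>0) & 0x1 = 0
lvl signed 7b, MSB=0: value = 23

23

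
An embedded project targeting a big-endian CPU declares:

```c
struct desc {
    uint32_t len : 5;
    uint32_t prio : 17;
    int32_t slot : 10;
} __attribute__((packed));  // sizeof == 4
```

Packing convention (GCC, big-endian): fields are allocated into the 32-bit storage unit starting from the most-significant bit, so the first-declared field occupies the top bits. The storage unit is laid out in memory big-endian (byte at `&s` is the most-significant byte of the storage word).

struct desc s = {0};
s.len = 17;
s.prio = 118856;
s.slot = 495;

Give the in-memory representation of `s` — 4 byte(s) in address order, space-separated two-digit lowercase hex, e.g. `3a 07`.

[27+:5] len=17 & 0x1f = 0x11; word=0x88000000
[10+:17] prio=118856 & 0x1ffff = 0x1d048; word=0x8f412000
[0+:10] slot=495 & 0x3ff = 0x1ef; word=0x8f4121ef
word = 0x8f4121ef → big-endian bytes:
  [0]=0x8f  [1]=0x41  [2]=0x21  [3]=0xef

8f 41 21 ef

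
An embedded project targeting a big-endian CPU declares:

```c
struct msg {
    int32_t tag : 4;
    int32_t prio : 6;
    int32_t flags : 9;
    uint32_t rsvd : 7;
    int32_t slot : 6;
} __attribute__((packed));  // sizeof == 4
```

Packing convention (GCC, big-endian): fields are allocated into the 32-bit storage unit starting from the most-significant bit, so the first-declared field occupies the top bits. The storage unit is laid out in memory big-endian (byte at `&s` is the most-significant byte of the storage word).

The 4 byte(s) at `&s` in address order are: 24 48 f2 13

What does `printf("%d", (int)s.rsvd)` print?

[0]=0x24 [1]=0x48 [2]=0xf2 [3]=0x13 (big-endian) → word 0x2448f213
tag [28+:4] = (word>>28) & 0xf = 2
prio [22+:6] = (word>>22) & 0x3f = 17
flags [13+:9] = (word>>13) & 0x1ff = 71
rsvd [6+:7] = (word>>6) & 0x7f = 72  ←
slot [0+:6] = (word>>0) & 0x3f = 19

72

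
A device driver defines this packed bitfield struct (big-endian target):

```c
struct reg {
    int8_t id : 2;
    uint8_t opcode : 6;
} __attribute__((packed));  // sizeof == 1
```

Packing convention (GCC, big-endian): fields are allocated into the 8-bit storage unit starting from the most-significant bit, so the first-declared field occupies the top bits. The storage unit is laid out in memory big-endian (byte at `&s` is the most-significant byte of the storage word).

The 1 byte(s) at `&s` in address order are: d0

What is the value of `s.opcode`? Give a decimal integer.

[0]=0xd0 (big-endian) → word 0xd0
id [6+:2] = (word>>6) & 0x3 = 3
opcode [0+:6] = (word>>0) & 0x3f = 16  ←

16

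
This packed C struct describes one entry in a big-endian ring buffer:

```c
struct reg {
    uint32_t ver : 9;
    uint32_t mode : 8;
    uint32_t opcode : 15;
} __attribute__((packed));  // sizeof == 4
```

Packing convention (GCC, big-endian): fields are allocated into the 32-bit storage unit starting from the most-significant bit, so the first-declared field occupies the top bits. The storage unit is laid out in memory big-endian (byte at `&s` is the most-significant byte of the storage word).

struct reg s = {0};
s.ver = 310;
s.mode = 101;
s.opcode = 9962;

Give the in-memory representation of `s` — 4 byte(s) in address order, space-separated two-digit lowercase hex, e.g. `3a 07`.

ver:9 = 310 → 0x136 << 23 → word 0x9b000000
mode:8 = 101 → 0x65 << 15 → word 0x9b328000
opcode:15 = 9962 → 0x26ea << 0 → word 0x9b32a6ea
word = 0x9b32a6ea → big-endian bytes:
  [0]=0x9b  [1]=0x32  [2]=0xa6  [3]=0xea

9b 32 a6 ea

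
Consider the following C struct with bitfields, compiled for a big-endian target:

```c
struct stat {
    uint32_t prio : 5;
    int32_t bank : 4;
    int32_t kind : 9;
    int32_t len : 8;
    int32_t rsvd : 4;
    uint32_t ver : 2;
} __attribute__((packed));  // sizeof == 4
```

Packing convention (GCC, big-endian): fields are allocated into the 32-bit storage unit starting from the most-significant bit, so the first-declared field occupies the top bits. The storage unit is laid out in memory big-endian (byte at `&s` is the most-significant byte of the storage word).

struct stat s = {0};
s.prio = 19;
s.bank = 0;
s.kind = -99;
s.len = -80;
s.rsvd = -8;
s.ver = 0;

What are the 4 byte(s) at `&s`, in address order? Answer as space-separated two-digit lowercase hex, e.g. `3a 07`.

98 67 6c 20

prio:5 = 19 → 0x13 << 27 → word 0x98000000
bank:4 = 0 → 0x0 << 23 → word 0x98000000
kind:9 = -99 → 0x19d << 14 → word 0x98674000
len:8 = -80 → 0xb0 << 6 → word 0x98676c00
rsvd:4 = -8 → 0x8 << 2 → word 0x98676c20
ver:2 = 0 → 0x0 << 0 → word 0x98676c20
word = 0x98676c20 → big-endian bytes:
  [0]=0x98  [1]=0x67  [2]=0x6c  [3]=0x20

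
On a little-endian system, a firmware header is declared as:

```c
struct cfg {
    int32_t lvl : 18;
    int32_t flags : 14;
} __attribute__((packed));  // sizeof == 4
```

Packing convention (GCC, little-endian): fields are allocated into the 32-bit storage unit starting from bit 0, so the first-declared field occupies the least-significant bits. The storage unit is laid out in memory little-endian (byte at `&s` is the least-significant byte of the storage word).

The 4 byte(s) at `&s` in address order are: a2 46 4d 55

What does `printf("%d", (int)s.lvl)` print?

83618

[0]=0xa2 [1]=0x46 [2]=0x4d [3]=0x55 (little-endian) → word 0x554d46a2
lvl [0+:18] = (word>>0) & 0x3ffff = 83618  ←
flags [18+:14] = (word>>18) & 0x3fff = 5459
lvl signed 18b, MSB=0: value = 83618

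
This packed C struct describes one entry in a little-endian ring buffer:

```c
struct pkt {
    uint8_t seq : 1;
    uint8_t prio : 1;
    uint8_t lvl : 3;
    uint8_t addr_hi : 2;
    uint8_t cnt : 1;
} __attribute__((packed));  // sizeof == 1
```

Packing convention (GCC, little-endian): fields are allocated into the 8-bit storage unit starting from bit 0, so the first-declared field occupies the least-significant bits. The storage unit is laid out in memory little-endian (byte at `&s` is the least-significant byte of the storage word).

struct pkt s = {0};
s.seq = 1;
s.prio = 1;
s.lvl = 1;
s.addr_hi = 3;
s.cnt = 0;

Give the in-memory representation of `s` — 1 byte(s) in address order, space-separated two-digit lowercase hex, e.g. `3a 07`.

67

[0+:1] seq=1 & 0x1 = 0x1; word=0x01
[1+:1] prio=1 & 0x1 = 0x1; word=0x03
[2+:3] lvl=1 & 0x7 = 0x1; word=0x07
[5+:2] addr_hi=3 & 0x3 = 0x3; word=0x67
[7+:1] cnt=0 & 0x1 = 0x0; word=0x67
word = 0x67 → little-endian bytes:
  [0]=0x67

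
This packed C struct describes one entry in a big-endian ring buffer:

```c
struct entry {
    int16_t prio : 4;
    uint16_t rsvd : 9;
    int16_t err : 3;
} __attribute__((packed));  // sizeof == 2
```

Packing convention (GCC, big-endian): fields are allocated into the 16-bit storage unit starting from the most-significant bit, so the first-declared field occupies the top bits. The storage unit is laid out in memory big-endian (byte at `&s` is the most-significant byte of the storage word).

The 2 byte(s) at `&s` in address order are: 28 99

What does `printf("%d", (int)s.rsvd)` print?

275

[0]=0x28 [1]=0x99 (big-endian) → word 0x2899
prio:4 @ bit 12 → (0x2899>>12)&0xf = 0x2
rsvd:9 @ bit 3 → (0x2899>>3)&0x1ff = 0x113  ←
err:3 @ bit 0 → (0x2899>>0)&0x7 = 0x1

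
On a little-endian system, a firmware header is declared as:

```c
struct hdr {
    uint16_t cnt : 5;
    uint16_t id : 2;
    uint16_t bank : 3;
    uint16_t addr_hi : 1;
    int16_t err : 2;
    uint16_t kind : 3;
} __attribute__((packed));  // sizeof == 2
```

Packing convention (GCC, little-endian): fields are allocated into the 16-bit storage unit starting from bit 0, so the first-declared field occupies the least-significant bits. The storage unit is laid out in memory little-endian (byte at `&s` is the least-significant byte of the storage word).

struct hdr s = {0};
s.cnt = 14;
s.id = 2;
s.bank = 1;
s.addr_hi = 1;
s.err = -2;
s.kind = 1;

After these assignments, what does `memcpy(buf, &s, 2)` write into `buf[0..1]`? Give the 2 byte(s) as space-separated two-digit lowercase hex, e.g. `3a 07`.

ce 34

cnt (5b) val=14 bits=0xe at bit 0: 0x000e
id (2b) val=2 bits=0x2 at bit 5: 0x004e
bank (3b) val=1 bits=0x1 at bit 7: 0x00ce
addr_hi (1b) val=1 bits=0x1 at bit 10: 0x04ce
err (2b) val=-2 bits=0x2 at bit 11: 0x14ce
kind (3b) val=1 bits=0x1 at bit 13: 0x34ce
word = 0x34ce → little-endian bytes:
  [0]=0xce  [1]=0x34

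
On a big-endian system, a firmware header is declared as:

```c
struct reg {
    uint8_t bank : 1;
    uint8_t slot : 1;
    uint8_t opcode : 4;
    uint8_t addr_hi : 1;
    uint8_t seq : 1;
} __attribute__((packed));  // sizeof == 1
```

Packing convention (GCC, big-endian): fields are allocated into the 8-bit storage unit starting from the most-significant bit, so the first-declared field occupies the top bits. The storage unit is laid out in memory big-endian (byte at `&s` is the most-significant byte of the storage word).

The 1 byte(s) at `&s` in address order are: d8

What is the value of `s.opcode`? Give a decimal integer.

6

[0]=0xd8 (big-endian) → word 0xd8
bank:1 @ bit 7 → (0xd8>>7)&0x1 = 0x1
slot:1 @ bit 6 → (0xd8>>6)&0x1 = 0x1
opcode:4 @ bit 2 → (0xd8>>2)&0xf = 0x6  ←
addr_hi:1 @ bit 1 → (0xd8>>1)&0x1 = 0x0
seq:1 @ bit 0 → (0xd8>>0)&0x1 = 0x0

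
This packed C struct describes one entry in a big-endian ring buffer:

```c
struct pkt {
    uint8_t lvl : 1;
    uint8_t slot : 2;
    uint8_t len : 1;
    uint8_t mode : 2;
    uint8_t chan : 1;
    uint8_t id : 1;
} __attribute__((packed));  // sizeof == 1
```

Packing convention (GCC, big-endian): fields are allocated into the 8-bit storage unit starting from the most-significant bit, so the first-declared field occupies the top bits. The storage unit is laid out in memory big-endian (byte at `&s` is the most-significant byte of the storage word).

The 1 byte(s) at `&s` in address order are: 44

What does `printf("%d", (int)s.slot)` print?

[0]=0x44 (big-endian) → word 0x44
lvl [7+:1] = (word>>7) & 0x1 = 0
slot [5+:2] = (word>>5) & 0x3 = 2  ←
len [4+:1] = (word>>4) & 0x1 = 0
mode [2+:2] = (word>>2) & 0x3 = 1
chan [1+:1] = (word>>1) & 0x1 = 0
id [0+:1] = (word>>0) & 0x1 = 0

2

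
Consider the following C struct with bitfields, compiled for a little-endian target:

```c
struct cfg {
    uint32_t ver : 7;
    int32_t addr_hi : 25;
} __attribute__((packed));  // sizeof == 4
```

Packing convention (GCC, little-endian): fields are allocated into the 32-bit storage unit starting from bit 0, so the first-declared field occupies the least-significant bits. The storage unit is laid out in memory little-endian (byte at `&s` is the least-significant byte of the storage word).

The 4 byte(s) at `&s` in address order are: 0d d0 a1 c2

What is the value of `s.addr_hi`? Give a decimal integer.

-8043616

[0]=0x0d [1]=0xd0 [2]=0xa1 [3]=0xc2 (little-endian) → word 0xc2a1d00d
ver [0+:7] = (word>>0) & 0x7f = 13
addr_hi [7+:25] = (word>>7) & 0x1ffffff = 25510816  ←
addr_hi signed 25b, MSB=1: 25510816 - 33554432 = -8043616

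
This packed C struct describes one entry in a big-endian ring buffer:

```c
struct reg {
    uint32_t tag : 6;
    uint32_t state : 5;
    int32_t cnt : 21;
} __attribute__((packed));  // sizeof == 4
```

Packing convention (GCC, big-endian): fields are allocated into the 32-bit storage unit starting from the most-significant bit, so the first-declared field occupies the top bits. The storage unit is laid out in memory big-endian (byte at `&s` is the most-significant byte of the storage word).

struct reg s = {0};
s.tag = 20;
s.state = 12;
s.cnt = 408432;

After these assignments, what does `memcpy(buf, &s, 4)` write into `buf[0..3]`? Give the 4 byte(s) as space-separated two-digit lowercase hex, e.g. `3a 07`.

51 86 3b 70

tag:6 = 20 → 0x14 << 26 → word 0x50000000
state:5 = 12 → 0xc << 21 → word 0x51800000
cnt:21 = 408432 → 0x63b70 << 0 → word 0x51863b70
word = 0x51863b70 → big-endian bytes:
  [0]=0x51  [1]=0x86  [2]=0x3b  [3]=0x70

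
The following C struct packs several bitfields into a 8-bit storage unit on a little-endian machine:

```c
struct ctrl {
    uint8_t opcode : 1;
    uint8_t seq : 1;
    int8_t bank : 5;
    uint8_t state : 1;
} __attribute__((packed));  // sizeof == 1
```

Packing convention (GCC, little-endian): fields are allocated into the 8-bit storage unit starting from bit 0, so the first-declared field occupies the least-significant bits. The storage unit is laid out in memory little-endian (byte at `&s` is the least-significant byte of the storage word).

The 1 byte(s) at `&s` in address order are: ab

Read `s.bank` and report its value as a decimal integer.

[0]=0xab (little-endian) → word 0xab
opcode [0+:1] = (word>>0) & 0x1 = 1
seq [1+:1] = (word>>1) & 0x1 = 1
bank [2+:5] = (word>>2) & 0x1f = 10  ←
state [7+:1] = (word>>7) & 0x1 = 1
bank signed 5b, MSB=0: value = 10

10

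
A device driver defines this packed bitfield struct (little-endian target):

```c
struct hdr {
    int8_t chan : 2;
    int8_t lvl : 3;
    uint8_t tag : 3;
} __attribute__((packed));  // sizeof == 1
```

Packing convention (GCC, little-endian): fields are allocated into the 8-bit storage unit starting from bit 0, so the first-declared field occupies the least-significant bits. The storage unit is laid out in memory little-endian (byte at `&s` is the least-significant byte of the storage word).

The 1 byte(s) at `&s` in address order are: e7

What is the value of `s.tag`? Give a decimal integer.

[0]=0xe7 (little-endian) → word 0xe7
chan:2 @ bit 0 → (0xe7>>0)&0x3 = 0x3
lvl:3 @ bit 2 → (0xe7>>2)&0x7 = 0x1
tag:3 @ bit 5 → (0xe7>>5)&0x7 = 0x7  ←

7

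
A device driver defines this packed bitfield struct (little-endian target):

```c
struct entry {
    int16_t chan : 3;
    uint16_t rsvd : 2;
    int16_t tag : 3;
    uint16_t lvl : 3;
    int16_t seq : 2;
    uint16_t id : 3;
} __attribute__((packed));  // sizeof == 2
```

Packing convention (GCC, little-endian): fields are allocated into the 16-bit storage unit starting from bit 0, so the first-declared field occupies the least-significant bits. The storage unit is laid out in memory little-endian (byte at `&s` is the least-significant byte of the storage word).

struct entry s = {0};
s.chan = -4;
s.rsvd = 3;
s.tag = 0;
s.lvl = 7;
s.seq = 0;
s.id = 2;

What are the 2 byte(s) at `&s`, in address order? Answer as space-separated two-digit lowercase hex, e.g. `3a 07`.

1c 47

[0+:3] chan=-4 & 0x7 = 0x4; word=0x0004
[3+:2] rsvd=3 & 0x3 = 0x3; word=0x001c
[5+:3] tag=0 & 0x7 = 0x0; word=0x001c
[8+:3] lvl=7 & 0x7 = 0x7; word=0x071c
[11+:2] seq=0 & 0x3 = 0x0; word=0x071c
[13+:3] id=2 & 0x7 = 0x2; word=0x471c
word = 0x471c → little-endian bytes:
  [0]=0x1c  [1]=0x47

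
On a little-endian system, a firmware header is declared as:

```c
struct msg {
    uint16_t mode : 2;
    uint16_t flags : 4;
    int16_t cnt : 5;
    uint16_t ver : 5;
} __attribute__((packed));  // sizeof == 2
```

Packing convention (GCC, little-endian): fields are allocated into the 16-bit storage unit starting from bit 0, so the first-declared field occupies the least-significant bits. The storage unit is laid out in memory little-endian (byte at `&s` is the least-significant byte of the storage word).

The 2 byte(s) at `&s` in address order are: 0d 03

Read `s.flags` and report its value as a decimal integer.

[0]=0x0d [1]=0x03 (little-endian) → word 0x030d
mode [0+:2] = (word>>0) & 0x3 = 1
flags [2+:4] = (word>>2) & 0xf = 3  ←
cnt [6+:5] = (word>>6) & 0x1f = 12
ver [11+:5] = (word>>11) & 0x1f = 0

3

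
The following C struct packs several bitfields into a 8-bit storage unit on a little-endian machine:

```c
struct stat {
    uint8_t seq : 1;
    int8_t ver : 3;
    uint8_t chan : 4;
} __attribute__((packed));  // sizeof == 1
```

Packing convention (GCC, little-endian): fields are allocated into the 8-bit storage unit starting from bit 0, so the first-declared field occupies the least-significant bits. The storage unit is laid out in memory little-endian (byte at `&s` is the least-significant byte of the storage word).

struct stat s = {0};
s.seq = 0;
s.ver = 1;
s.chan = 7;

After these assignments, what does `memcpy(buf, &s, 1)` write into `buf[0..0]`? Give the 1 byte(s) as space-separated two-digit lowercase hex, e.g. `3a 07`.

72

seq (1b) val=0 bits=0x0 at bit 0: 0x00
ver (3b) val=1 bits=0x1 at bit 1: 0x02
chan (4b) val=7 bits=0x7 at bit 4: 0x72
word = 0x72 → little-endian bytes:
  [0]=0x72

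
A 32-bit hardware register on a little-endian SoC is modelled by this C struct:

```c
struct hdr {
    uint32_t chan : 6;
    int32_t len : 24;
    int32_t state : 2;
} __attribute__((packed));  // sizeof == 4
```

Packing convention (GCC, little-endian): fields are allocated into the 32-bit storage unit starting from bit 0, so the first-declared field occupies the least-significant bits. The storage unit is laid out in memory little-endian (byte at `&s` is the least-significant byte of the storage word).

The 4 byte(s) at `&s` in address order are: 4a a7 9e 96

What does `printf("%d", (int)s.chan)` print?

10

[0]=0x4a [1]=0xa7 [2]=0x9e [3]=0x96 (little-endian) → word 0x969ea74a
chan:6 @ bit 0 → (0x969ea74a>>0)&0x3f = 0xa  ←
len:24 @ bit 6 → (0x969ea74a>>6)&0xffffff = 0x5a7a9d
state:2 @ bit 30 → (0x969ea74a>>30)&0x3 = 0x2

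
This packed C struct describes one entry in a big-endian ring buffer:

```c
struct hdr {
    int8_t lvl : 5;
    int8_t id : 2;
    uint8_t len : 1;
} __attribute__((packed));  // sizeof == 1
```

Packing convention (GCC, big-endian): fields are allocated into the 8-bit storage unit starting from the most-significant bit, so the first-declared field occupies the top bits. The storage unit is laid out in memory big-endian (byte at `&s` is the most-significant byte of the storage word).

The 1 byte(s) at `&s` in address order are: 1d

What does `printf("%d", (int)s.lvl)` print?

[0]=0x1d (big-endian) → word 0x1d
lvl [3+:5] = (word>>3) & 0x1f = 3  ←
id [1+:2] = (word>>1) & 0x3 = 2
len [0+:1] = (word>>0) & 0x1 = 1
lvl signed 5b, MSB=0: value = 3

3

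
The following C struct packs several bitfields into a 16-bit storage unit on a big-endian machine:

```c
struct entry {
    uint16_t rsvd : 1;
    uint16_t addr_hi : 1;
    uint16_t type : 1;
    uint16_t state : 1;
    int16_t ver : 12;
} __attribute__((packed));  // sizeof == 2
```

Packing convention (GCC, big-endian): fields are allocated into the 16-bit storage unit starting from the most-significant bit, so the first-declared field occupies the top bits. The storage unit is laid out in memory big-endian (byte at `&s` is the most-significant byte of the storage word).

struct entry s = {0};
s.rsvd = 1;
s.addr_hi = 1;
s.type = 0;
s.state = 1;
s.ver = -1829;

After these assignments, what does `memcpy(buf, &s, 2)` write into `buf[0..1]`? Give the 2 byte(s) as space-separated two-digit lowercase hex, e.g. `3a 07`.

d8 db

[15+:1] rsvd=1 & 0x1 = 0x1; word=0x8000
[14+:1] addr_hi=1 & 0x1 = 0x1; word=0xc000
[13+:1] type=0 & 0x1 = 0x0; word=0xc000
[12+:1] state=1 & 0x1 = 0x1; word=0xd000
[0+:12] ver=-1829 & 0xfff = 0x8db; word=0xd8db
word = 0xd8db → big-endian bytes:
  [0]=0xd8  [1]=0xdb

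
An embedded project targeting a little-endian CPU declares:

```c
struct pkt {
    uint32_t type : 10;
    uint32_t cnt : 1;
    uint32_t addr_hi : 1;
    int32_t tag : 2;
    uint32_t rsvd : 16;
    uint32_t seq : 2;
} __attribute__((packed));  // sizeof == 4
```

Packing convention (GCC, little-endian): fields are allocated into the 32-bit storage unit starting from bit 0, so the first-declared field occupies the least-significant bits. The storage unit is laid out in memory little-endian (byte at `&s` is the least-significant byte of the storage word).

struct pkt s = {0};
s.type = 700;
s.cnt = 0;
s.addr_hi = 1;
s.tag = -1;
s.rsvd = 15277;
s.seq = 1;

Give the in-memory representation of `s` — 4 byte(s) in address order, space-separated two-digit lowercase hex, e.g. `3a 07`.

[0+:10] type=700 & 0x3ff = 0x2bc; word=0x000002bc
[10+:1] cnt=0 & 0x1 = 0x0; word=0x000002bc
[11+:1] addr_hi=1 & 0x1 = 0x1; word=0x00000abc
[12+:2] tag=-1 & 0x3 = 0x3; word=0x00003abc
[14+:16] rsvd=15277 & 0xffff = 0x3bad; word=0x0eeb7abc
[30+:2] seq=1 & 0x3 = 0x1; word=0x4eeb7abc
word = 0x4eeb7abc → little-endian bytes:
  [0]=0xbc  [1]=0x7a  [2]=0xeb  [3]=0x4e

bc 7a eb 4e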